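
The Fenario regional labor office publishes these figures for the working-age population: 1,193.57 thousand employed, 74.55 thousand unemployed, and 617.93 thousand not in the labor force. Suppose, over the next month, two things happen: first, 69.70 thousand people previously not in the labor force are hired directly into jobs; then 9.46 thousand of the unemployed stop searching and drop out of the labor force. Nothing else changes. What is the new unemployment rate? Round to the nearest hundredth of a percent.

Initially, labor force = 1,193.57 + 74.55 = 1,268.12 thousand, so u = 74.55/1,268.12 = 5.88%.
After the first change, employed and labor force both rise by 69.70; unemployed unchanged → E = 1,263.27, U = 74.55, labor force = 1,337.82 thousand.
After the second change, unemployed and labor force both fall by 9.46 → E = 1,263.27, U = 65.09, labor force = 1,328.36 thousand.
New unemployment rate = 65.09 / 1,328.36 = 4.90%.

New unemployment rate ≈ 4.90%.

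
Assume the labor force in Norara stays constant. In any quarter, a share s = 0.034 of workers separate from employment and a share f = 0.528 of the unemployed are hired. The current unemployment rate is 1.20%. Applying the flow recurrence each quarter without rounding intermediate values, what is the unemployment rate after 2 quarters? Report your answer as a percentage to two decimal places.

Unemployment rate after two quarters ≈ 5.12%.

With a fixed labor force, u_{t+1} = u_t + s·(1−u_t) − f·u_t = u_t·(1−s−f) + s.
Here 1−s−f = 0.438 and s = 0.034.
u_1 = 0.012000 × 0.438 + 0.034 = 0.039256.
u_2 = 0.039256 × 0.438 + 0.034 = 0.051194.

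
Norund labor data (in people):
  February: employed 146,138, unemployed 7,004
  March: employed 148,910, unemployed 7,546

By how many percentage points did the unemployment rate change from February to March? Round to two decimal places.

February: labor force = 146,138 + 7,004 = 153,142; u = 7,004/153,142 = 4.57%.
March: labor force = 148,910 + 7,546 = 156,456; u = 7,546/156,456 = 4.82%.
Change = 4.82% − 4.57% = +0.25 pp.

The unemployment rate changed by +0.25 percentage points.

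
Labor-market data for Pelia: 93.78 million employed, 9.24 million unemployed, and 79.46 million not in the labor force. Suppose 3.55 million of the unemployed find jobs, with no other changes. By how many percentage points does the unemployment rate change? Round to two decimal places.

Initially, labor force = 93.78 + 9.24 = 103.02 million, so u = 9.24/103.02 = 8.97%.
After the change, unemployed falls and employed rises by 3.55; labor force unchanged → E = 97.33, U = 5.69, labor force = 103.02 million.
New unemployment rate = 5.69 / 103.02 = 5.52%.
Change = 5.52% − 8.97% = −3.45 percentage points.

The unemployment rate changes by −3.45 percentage points.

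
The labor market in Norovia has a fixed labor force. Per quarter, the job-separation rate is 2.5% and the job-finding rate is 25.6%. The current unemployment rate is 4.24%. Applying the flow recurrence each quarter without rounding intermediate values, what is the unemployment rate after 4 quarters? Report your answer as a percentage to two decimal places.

Unemployment rate after four quarters ≈ 7.65%.

With a fixed labor force, u_{t+1} = u_t + s·(1−u_t) − f·u_t = u_t·(1−s−f) + s.
Here 1−s−f = 0.719 and s = 0.025.
u_1 = 0.042400 × 0.719 + 0.025 = 0.055486.
u_2 = 0.055486 × 0.719 + 0.025 = 0.064894.
u_3 = 0.064894 × 0.719 + 0.025 = 0.071659.
u_4 = 0.071659 × 0.719 + 0.025 = 0.076523.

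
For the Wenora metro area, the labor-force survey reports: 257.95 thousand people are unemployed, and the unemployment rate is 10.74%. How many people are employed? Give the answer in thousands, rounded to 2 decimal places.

Labor force = U / u = 257.95 / 0.1074 ≈ 2,401.77 thousand.
Employed = labor force − unemployed = 2,401.77 − 257.95 = 2,143.82 thousand.

About 2,143.82 thousand are employed.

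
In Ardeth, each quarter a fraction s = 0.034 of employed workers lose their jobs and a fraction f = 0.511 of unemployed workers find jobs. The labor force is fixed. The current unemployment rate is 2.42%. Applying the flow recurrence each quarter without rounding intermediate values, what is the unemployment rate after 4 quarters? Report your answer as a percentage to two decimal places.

Unemployment rate after four quarters ≈ 6.07%.

With a fixed labor force, u_{t+1} = u_t + s·(1−u_t) − f·u_t = u_t·(1−s−f) + s.
Here 1−s−f = 0.455 and s = 0.034.
u_1 = 0.024200 × 0.455 + 0.034 = 0.045011.
u_2 = 0.045011 × 0.455 + 0.034 = 0.054480.
u_3 = 0.054480 × 0.455 + 0.034 = 0.058788.
u_4 = 0.058788 × 0.455 + 0.034 = 0.060749.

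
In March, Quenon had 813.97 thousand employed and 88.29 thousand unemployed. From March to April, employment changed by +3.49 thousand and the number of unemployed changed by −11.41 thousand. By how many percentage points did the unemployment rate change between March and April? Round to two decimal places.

March: labor force = 813.97 + 88.29 = 902.26; u = 88.29/902.26 = 9.79%.
April: labor force = 817.46 + 76.88 = 894.34; u = 76.88/894.34 = 8.60%.
Change = 8.60% − 9.79% = −1.19 pp.

The unemployment rate changed by −1.19 percentage points.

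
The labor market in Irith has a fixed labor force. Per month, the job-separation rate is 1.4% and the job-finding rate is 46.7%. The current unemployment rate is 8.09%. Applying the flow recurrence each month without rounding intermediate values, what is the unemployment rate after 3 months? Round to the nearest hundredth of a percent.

With a fixed labor force, u_{t+1} = u_t + s·(1−u_t) − f·u_t = u_t·(1−s−f) + s.
Here 1−s−f = 0.519 and s = 0.014.
u_1 = 0.080900 × 0.519 + 0.014 = 0.055987.
u_2 = 0.055987 × 0.519 + 0.014 = 0.043057.
u_3 = 0.043057 × 0.519 + 0.014 = 0.036347.

Unemployment rate after three months ≈ 3.63%.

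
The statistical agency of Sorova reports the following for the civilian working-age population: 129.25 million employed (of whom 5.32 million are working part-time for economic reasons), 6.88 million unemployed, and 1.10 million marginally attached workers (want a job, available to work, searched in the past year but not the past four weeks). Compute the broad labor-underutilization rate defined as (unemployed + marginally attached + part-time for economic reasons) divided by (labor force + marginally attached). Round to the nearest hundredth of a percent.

Broad underutilization rate ≈ 9.69%.

Labor force = 129.25 + 6.88 = 136.13 million.
Numerator = 6.88 + 1.10 + 5.32 = 13.30 million.
Denominator = 136.13 + 1.10 = 137.23 million.
Broad rate = 13.30 / 137.23 = 9.69%.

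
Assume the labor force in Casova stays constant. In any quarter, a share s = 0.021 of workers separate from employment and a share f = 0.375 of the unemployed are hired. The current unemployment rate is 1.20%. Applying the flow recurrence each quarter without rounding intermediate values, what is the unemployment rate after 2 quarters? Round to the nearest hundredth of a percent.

Unemployment rate after two quarters ≈ 3.81%.

With a fixed labor force, u_{t+1} = u_t + s·(1−u_t) − f·u_t = u_t·(1−s−f) + s.
Here 1−s−f = 0.604 and s = 0.021.
u_1 = 0.012000 × 0.604 + 0.021 = 0.028248.
u_2 = 0.028248 × 0.604 + 0.021 = 0.038062.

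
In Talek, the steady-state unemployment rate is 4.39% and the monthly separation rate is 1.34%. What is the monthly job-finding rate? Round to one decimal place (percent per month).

Job-finding rate ≈ 29.2% per month.

From u* = s/(s+f): f = s·(1−u)/u.
f = 1.34 × (1 − 0.0439) / 0.0439 = 1.2812 / 0.0439 ≈ 29.2% per month.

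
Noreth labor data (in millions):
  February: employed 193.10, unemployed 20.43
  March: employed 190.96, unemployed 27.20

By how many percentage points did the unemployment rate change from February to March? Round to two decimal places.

The unemployment rate changed by +2.90 percentage points.

February: labor force = 193.10 + 20.43 = 213.53; u = 20.43/213.53 = 9.57%.
March: labor force = 190.96 + 27.20 = 218.16; u = 27.20/218.16 = 12.47%.
Change = 12.47% − 9.57% = +2.90 pp.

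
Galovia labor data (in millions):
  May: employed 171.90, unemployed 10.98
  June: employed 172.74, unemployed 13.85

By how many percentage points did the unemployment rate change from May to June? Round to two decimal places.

The unemployment rate changed by +1.42 percentage points.

May: labor force = 171.90 + 10.98 = 182.88; u = 10.98/182.88 = 6.00%.
June: labor force = 172.74 + 13.85 = 186.59; u = 13.85/186.59 = 7.42%.
Change = 7.42% − 6.00% = +1.42 pp.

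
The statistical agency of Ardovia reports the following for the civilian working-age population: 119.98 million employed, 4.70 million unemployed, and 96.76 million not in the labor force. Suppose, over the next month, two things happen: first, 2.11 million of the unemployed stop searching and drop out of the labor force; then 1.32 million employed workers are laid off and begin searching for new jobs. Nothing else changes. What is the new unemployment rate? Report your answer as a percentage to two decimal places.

New unemployment rate ≈ 3.19%.

Initially, labor force = 119.98 + 4.70 = 124.68 million, so u = 4.70/124.68 = 3.77%.
After the first change, unemployed and labor force both fall by 2.11 → E = 119.98, U = 2.59, labor force = 122.57 million.
After the second change, employed falls and unemployed rises by 1.32; labor force unchanged → E = 118.66, U = 3.91, labor force = 122.57 million.
New unemployment rate = 3.91 / 122.57 = 3.19%.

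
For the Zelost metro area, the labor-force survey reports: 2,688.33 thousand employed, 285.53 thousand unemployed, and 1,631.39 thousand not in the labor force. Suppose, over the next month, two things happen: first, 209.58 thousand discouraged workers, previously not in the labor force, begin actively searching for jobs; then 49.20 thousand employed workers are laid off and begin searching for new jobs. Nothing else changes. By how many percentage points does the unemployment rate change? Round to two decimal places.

Initially, labor force = 2,688.33 + 285.53 = 2,973.86 thousand, so u = 285.53/2,973.86 = 9.60%.
After the first change, unemployed and labor force both rise by 209.58 → E = 2,688.33, U = 495.11, labor force = 3,183.44 thousand.
After the second change, employed falls and unemployed rises by 49.20; labor force unchanged → E = 2,639.13, U = 544.31, labor force = 3,183.44 thousand.
New unemployment rate = 544.31 / 3,183.44 = 17.10%.
Change = 17.10% − 9.60% = +7.50 percentage points.

The unemployment rate changes by +7.50 percentage points.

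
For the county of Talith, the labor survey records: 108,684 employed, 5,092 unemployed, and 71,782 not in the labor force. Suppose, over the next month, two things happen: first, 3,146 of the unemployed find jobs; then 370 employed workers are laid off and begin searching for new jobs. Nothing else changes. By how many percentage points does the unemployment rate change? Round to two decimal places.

Initially, labor force = 108,684 + 5,092 = 113,776, so u = 5,092/113,776 = 4.48%.
After the first change, unemployed falls and employed rises by 3,146; labor force unchanged → E = 111,830, U = 1,946, labor force = 113,776.
After the second change, employed falls and unemployed rises by 370; labor force unchanged → E = 111,460, U = 2,316, labor force = 113,776.
New unemployment rate = 2,316 / 113,776 = 2.04%.
Change = 2.04% − 4.48% = −2.44 percentage points.

The unemployment rate changes by −2.44 percentage points.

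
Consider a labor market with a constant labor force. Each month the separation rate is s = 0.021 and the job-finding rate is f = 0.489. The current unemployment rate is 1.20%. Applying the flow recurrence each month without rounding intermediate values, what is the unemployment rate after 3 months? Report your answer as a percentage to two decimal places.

With a fixed labor force, u_{t+1} = u_t + s·(1−u_t) − f·u_t = u_t·(1−s−f) + s.
Here 1−s−f = 0.490 and s = 0.021.
u_1 = 0.012000 × 0.490 + 0.021 = 0.026880.
u_2 = 0.026880 × 0.490 + 0.021 = 0.034171.
u_3 = 0.034171 × 0.490 + 0.021 = 0.037744.

Unemployment rate after three months ≈ 3.77%.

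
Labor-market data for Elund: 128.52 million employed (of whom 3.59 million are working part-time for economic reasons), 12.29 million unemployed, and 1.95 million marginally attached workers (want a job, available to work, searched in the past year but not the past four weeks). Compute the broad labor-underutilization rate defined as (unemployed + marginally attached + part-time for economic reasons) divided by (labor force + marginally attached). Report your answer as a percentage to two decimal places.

Labor force = 128.52 + 12.29 = 140.81 million.
Numerator = 12.29 + 1.95 + 3.59 = 17.83 million.
Denominator = 140.81 + 1.95 = 142.76 million.
Broad rate = 17.83 / 142.76 = 12.49%.

Broad underutilization rate ≈ 12.49%.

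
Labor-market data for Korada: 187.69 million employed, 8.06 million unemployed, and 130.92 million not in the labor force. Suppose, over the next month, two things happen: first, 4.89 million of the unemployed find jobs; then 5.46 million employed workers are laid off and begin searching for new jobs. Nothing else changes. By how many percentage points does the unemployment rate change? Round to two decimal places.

Initially, labor force = 187.69 + 8.06 = 195.75 million, so u = 8.06/195.75 = 4.12%.
After the first change, unemployed falls and employed rises by 4.89; labor force unchanged → E = 192.58, U = 3.17, labor force = 195.75 million.
After the second change, employed falls and unemployed rises by 5.46; labor force unchanged → E = 187.12, U = 8.63, labor force = 195.75 million.
New unemployment rate = 8.63 / 195.75 = 4.41%.
Change = 4.41% − 4.12% = +0.29 percentage points.

The unemployment rate changes by +0.29 percentage points.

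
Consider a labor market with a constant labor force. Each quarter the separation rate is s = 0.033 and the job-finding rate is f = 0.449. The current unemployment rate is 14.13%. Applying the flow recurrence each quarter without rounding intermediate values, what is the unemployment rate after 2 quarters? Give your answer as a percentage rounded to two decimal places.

With a fixed labor force, u_{t+1} = u_t + s·(1−u_t) − f·u_t = u_t·(1−s−f) + s.
Here 1−s−f = 0.518 and s = 0.033.
u_1 = 0.141300 × 0.518 + 0.033 = 0.106193.
u_2 = 0.106193 × 0.518 + 0.033 = 0.088008.

Unemployment rate after two quarters ≈ 8.80%.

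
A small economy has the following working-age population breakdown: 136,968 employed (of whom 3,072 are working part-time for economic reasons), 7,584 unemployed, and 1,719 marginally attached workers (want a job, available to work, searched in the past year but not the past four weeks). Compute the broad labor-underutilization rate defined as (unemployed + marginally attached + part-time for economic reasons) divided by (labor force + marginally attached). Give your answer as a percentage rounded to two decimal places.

Broad underutilization rate ≈ 8.46%.

Labor force = 136,968 + 7,584 = 144,552.
Numerator = 7,584 + 1,719 + 3,072 = 12,375.
Denominator = 144,552 + 1,719 = 146,271.
Broad rate = 12,375 / 146,271 = 8.46%.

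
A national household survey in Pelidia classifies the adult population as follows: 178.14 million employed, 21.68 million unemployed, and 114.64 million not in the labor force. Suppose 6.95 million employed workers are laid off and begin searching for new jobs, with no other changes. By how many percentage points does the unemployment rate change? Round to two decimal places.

Initially, labor force = 178.14 + 21.68 = 199.82 million, so u = 21.68/199.82 = 10.85%.
After the change, employed falls and unemployed rises by 6.95; labor force unchanged → E = 171.19, U = 28.63, labor force = 199.82 million.
New unemployment rate = 28.63 / 199.82 = 14.33%.
Change = 14.33% − 10.85% = +3.48 percentage points.

The unemployment rate changes by +3.48 percentage points.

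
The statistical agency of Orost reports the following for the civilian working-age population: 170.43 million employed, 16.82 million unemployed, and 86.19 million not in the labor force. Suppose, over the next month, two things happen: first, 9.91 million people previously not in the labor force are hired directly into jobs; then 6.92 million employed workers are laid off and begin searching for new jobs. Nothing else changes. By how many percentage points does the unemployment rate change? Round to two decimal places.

The unemployment rate changes by +3.06 percentage points.

Initially, labor force = 170.43 + 16.82 = 187.25 million, so u = 16.82/187.25 = 8.98%.
After the first change, employed and labor force both rise by 9.91; unemployed unchanged → E = 180.34, U = 16.82, labor force = 197.16 million.
After the second change, employed falls and unemployed rises by 6.92; labor force unchanged → E = 173.42, U = 23.74, labor force = 197.16 million.
New unemployment rate = 23.74 / 197.16 = 12.04%.
Change = 12.04% − 8.98% = +3.06 percentage points.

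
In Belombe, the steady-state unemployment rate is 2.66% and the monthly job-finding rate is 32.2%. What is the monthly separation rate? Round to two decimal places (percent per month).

Separation rate ≈ 0.88% per month.

From u* = s/(s+f): s = u·f/(1−u).
s = 0.0266 × 32.2 / (1 − 0.0266) = 0.8565 / 0.9734 ≈ 0.88% per month.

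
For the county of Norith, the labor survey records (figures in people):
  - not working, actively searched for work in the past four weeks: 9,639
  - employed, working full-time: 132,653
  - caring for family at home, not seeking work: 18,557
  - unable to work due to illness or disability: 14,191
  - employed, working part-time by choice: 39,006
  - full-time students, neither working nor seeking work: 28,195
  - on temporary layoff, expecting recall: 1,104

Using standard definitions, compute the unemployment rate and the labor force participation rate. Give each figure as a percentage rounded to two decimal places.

Unemployment rate ≈ 5.89%; labor force participation rate ≈ 74.96%.

Employed = 132,653 + 39,006 = 171,659.
Unemployed = 9,639 + 1,104 = 10,743 (jobless and actively searching, or on temporary layoff).
Labor force = 171,659 + 10,743 = 182,402.
Not in labor force = 18,557 + 14,191 + 28,195 = 60,943 (those not working and not actively searching are outside the labor force).
Civilian working-age population = 182,402 + 60,943 = 243,345.
Unemployment rate = 10,743 / 182,402 = 5.89%.
Labor force participation rate = 182,402 / 243,345 = 74.96%.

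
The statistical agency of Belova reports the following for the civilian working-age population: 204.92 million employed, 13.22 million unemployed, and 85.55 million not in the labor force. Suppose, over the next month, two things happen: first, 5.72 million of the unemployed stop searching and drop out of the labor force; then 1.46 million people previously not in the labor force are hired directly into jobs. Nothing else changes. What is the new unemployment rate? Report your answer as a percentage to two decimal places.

New unemployment rate ≈ 3.51%.

Initially, labor force = 204.92 + 13.22 = 218.14 million, so u = 13.22/218.14 = 6.06%.
After the first change, unemployed and labor force both fall by 5.72 → E = 204.92, U = 7.50, labor force = 212.42 million.
After the second change, employed and labor force both rise by 1.46; unemployed unchanged → E = 206.38, U = 7.50, labor force = 213.88 million.
New unemployment rate = 7.50 / 213.88 = 3.51%.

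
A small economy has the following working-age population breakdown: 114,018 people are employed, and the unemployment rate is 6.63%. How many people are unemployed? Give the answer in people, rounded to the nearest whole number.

About 8,096 are unemployed.

Let U be the number unemployed. The labor force is E + U, and U/(E+U) = 0.0663.
So U = 0.0663 × 114,018 / (1 − 0.0663) = 7559.39 / 0.9337 ≈ 8,096.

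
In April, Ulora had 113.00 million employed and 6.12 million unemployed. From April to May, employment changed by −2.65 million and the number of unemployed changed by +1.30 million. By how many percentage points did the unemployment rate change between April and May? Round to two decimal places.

The unemployment rate changed by +1.16 percentage points.

April: labor force = 113.00 + 6.12 = 119.12; u = 6.12/119.12 = 5.14%.
May: labor force = 110.35 + 7.42 = 117.77; u = 7.42/117.77 = 6.30%.
Change = 6.30% − 5.14% = +1.16 pp.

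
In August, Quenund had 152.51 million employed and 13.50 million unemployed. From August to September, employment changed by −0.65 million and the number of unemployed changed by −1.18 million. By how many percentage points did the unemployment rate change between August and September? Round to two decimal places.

The unemployment rate changed by −0.63 percentage points.

August: labor force = 152.51 + 13.50 = 166.01; u = 13.50/166.01 = 8.13%.
September: labor force = 151.86 + 12.32 = 164.18; u = 12.32/164.18 = 7.50%.
Change = 7.50% − 8.13% = −0.63 pp.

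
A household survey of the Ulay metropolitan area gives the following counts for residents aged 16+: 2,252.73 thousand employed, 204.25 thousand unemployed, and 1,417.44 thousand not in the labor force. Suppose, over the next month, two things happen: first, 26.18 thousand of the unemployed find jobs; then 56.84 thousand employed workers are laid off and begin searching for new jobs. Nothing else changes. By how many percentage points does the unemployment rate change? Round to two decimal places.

The unemployment rate changes by +1.25 percentage points.

Initially, labor force = 2,252.73 + 204.25 = 2,456.98 thousand, so u = 204.25/2,456.98 = 8.31%.
After the first change, unemployed falls and employed rises by 26.18; labor force unchanged → E = 2,278.91, U = 178.07, labor force = 2,456.98 thousand.
After the second change, employed falls and unemployed rises by 56.84; labor force unchanged → E = 2,222.07, U = 234.91, labor force = 2,456.98 thousand.
New unemployment rate = 234.91 / 2,456.98 = 9.56%.
Change = 9.56% − 8.31% = +1.25 percentage points.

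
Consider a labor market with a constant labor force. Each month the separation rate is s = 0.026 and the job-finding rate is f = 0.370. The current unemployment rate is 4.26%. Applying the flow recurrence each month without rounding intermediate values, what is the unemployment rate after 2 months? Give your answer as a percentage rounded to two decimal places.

With a fixed labor force, u_{t+1} = u_t + s·(1−u_t) − f·u_t = u_t·(1−s−f) + s.
Here 1−s−f = 0.604 and s = 0.026.
u_1 = 0.042600 × 0.604 + 0.026 = 0.051730.
u_2 = 0.051730 × 0.604 + 0.026 = 0.057245.

Unemployment rate after two months ≈ 5.72%.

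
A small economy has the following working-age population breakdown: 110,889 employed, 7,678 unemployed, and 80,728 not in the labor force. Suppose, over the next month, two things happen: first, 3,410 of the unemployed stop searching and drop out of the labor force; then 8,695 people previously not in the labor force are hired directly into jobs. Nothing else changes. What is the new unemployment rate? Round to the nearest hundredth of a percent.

Initially, labor force = 110,889 + 7,678 = 118,567, so u = 7,678/118,567 = 6.48%.
After the first change, unemployed and labor force both fall by 3,410 → E = 110,889, U = 4,268, labor force = 115,157.
After the second change, employed and labor force both rise by 8,695; unemployed unchanged → E = 119,584, U = 4,268, labor force = 123,852.
New unemployment rate = 4,268 / 123,852 = 3.45%.

New unemployment rate ≈ 3.45%.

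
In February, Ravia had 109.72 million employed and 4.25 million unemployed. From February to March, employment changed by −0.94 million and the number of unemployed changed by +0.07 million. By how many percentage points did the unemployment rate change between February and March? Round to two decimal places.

February: labor force = 109.72 + 4.25 = 113.97; u = 4.25/113.97 = 3.73%.
March: labor force = 108.78 + 4.32 = 113.10; u = 4.32/113.10 = 3.82%.
Change = 3.82% − 3.73% = +0.09 pp.

The unemployment rate changed by +0.09 percentage points.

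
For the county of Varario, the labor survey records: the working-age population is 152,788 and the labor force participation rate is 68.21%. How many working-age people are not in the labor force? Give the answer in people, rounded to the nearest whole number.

Share not in the labor force = 1 − 0.6821 = 0.3179.
Not in labor force = 0.3179 × 152,788 ≈ 48,571.

About 48,571 are not in the labor force.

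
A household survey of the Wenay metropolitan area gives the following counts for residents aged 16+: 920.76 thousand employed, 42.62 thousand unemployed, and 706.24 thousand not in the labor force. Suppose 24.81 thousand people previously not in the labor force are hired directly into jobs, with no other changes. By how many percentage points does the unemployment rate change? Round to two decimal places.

The unemployment rate changes by −0.11 percentage points.

Initially, labor force = 920.76 + 42.62 = 963.38 thousand, so u = 42.62/963.38 = 4.42%.
After the change, employed and labor force both rise by 24.81; unemployed unchanged → E = 945.57, U = 42.62, labor force = 988.19 thousand.
New unemployment rate = 42.62 / 988.19 = 4.31%.
Change = 4.31% − 4.42% = −0.11 percentage points.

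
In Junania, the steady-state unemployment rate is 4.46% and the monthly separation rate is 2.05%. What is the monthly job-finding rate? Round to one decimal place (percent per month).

From u* = s/(s+f): f = s·(1−u)/u.
f = 2.05 × (1 − 0.0446) / 0.0446 = 1.9586 / 0.0446 ≈ 43.9% per month.

Job-finding rate ≈ 43.9% per month.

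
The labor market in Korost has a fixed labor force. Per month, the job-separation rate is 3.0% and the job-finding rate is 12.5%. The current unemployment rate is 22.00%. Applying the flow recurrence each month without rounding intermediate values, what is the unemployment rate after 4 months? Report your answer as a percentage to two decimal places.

Unemployment rate after four months ≈ 20.70%.

With a fixed labor force, u_{t+1} = u_t + s·(1−u_t) − f·u_t = u_t·(1−s−f) + s.
Here 1−s−f = 0.845 and s = 0.030.
u_1 = 0.220000 × 0.845 + 0.030 = 0.215900.
u_2 = 0.215900 × 0.845 + 0.030 = 0.212435.
u_3 = 0.212435 × 0.845 + 0.030 = 0.209508.
u_4 = 0.209508 × 0.845 + 0.030 = 0.207034.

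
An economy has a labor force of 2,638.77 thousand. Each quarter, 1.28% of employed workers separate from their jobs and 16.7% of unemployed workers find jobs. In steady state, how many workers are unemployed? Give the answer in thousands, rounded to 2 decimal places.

About 187.85 thousand are unemployed in steady state.

Steady-state unemployment rate u* = s/(s+f) = 1.28/(1.28+16.7) = 0.071190.
Unemployed = u* × labor force = 0.071190 × 2,638.77 ≈ 187.85 thousand.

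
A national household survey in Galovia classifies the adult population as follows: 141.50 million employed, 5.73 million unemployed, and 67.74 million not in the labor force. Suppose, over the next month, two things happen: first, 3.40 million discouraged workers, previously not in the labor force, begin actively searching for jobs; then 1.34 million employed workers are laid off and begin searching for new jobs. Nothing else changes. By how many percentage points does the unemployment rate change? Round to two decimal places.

The unemployment rate changes by +3.06 percentage points.

Initially, labor force = 141.50 + 5.73 = 147.23 million, so u = 5.73/147.23 = 3.89%.
After the first change, unemployed and labor force both rise by 3.40 → E = 141.50, U = 9.13, labor force = 150.63 million.
After the second change, employed falls and unemployed rises by 1.34; labor force unchanged → E = 140.16, U = 10.47, labor force = 150.63 million.
New unemployment rate = 10.47 / 150.63 = 6.95%.
Change = 6.95% − 3.89% = +3.06 percentage points.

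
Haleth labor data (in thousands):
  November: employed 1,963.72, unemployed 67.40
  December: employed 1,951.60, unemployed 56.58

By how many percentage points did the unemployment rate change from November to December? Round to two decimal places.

November: labor force = 1,963.72 + 67.40 = 2,031.12; u = 67.40/2,031.12 = 3.32%.
December: labor force = 1,951.60 + 56.58 = 2,008.18; u = 56.58/2,008.18 = 2.82%.
Change = 2.82% − 3.32% = −0.50 pp.

The unemployment rate changed by −0.50 percentage points.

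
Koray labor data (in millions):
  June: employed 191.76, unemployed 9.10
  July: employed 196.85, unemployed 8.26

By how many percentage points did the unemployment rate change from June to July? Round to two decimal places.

June: labor force = 191.76 + 9.10 = 200.86; u = 9.10/200.86 = 4.53%.
July: labor force = 196.85 + 8.26 = 205.11; u = 8.26/205.11 = 4.03%.
Change = 4.03% − 4.53% = −0.50 pp.

The unemployment rate changed by −0.50 percentage points.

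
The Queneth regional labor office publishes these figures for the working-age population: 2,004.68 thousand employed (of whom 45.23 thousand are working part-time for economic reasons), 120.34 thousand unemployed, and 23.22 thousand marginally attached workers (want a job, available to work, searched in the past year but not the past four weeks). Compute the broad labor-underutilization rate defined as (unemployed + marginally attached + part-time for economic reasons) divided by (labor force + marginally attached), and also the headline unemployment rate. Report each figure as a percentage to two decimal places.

Broad underutilization rate ≈ 8.79%; headline unemployment rate ≈ 5.66%.

Labor force = 2,004.68 + 120.34 = 2,125.02 thousand.
Numerator = 120.34 + 23.22 + 45.23 = 188.79 thousand.
Denominator = 2,125.02 + 23.22 = 2,148.24 thousand.
Broad rate = 188.79 / 2,148.24 = 8.79%.
Headline unemployment rate = 120.34 / 2,125.02 = 5.66%.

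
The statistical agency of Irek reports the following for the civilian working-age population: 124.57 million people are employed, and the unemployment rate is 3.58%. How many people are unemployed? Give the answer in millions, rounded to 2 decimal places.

Let U be the number unemployed. The labor force is E + U, and U/(E+U) = 0.0358.
So U = 0.0358 × 124.57 / (1 − 0.0358) = 4.4596 / 0.9642 ≈ 4.63 million.

About 4.63 million are unemployed.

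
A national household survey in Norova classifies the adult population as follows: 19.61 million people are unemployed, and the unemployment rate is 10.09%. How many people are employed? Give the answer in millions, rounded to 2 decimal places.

Labor force = U / u = 19.61 / 0.1009 ≈ 194.35 million.
Employed = labor force − unemployed = 194.35 − 19.61 = 174.74 million.

About 174.74 million are employed.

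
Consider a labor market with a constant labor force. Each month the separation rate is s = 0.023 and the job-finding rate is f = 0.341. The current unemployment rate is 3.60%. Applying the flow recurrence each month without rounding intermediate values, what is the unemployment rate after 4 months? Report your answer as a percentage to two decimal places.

With a fixed labor force, u_{t+1} = u_t + s·(1−u_t) − f·u_t = u_t·(1−s−f) + s.
Here 1−s−f = 0.636 and s = 0.023.
u_1 = 0.036000 × 0.636 + 0.023 = 0.045896.
u_2 = 0.045896 × 0.636 + 0.023 = 0.052190.
u_3 = 0.052190 × 0.636 + 0.023 = 0.056193.
u_4 = 0.056193 × 0.636 + 0.023 = 0.058739.

Unemployment rate after four months ≈ 5.87%.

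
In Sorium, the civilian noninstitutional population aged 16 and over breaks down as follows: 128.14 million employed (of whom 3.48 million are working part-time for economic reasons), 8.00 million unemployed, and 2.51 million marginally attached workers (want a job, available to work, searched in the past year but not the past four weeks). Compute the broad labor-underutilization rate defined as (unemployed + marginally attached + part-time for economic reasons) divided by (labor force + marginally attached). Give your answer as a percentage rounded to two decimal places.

Broad underutilization rate ≈ 10.09%.

Labor force = 128.14 + 8.00 = 136.14 million.
Numerator = 8.00 + 2.51 + 3.48 = 13.99 million.
Denominator = 136.14 + 2.51 = 138.65 million.
Broad rate = 13.99 / 138.65 = 10.09%.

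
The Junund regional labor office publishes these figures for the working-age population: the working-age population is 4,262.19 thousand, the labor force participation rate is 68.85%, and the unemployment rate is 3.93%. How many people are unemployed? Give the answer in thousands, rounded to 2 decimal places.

About 115.33 thousand are unemployed.

Labor force = 0.6885 × 4,262.19 = 2,934.52 thousand.
Unemployed = 0.0393 × 2,934.52 ≈ 115.33 thousand.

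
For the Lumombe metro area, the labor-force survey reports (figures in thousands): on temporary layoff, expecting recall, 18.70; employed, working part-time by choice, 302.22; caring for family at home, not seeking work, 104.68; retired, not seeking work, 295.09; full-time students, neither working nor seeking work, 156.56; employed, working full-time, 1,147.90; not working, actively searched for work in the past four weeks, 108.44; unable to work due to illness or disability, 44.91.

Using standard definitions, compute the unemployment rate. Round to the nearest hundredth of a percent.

Unemployment rate ≈ 8.06%.

Employed = 302.22 + 1,147.90 = 1,450.12 thousand.
Unemployed = 18.70 + 108.44 = 127.14 thousand (jobless and actively searching, or on temporary layoff).
Labor force = 1,450.12 + 127.14 = 1,577.26 thousand.
Unemployment rate = 127.14 / 1,577.26 = 8.06%.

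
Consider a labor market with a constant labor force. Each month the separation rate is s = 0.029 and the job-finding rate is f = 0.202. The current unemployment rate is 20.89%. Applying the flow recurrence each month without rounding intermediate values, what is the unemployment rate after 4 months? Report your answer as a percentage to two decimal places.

Unemployment rate after four months ≈ 15.47%.

With a fixed labor force, u_{t+1} = u_t + s·(1−u_t) − f·u_t = u_t·(1−s−f) + s.
Here 1−s−f = 0.769 and s = 0.029.
u_1 = 0.208900 × 0.769 + 0.029 = 0.189644.
u_2 = 0.189644 × 0.769 + 0.029 = 0.174836.
u_3 = 0.174836 × 0.769 + 0.029 = 0.163449.
u_4 = 0.163449 × 0.769 + 0.029 = 0.154692.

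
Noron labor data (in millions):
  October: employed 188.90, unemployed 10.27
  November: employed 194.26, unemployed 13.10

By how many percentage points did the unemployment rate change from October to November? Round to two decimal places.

The unemployment rate changed by +1.16 percentage points.

October: labor force = 188.90 + 10.27 = 199.17; u = 10.27/199.17 = 5.16%.
November: labor force = 194.26 + 13.10 = 207.36; u = 13.10/207.36 = 6.32%.
Change = 6.32% − 5.16% = +1.16 pp.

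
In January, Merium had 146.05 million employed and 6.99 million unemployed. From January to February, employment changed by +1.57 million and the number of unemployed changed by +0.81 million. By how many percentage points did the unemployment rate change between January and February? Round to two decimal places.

January: labor force = 146.05 + 6.99 = 153.04; u = 6.99/153.04 = 4.57%.
February: labor force = 147.62 + 7.80 = 155.42; u = 7.80/155.42 = 5.02%.
Change = 5.02% − 4.57% = +0.45 pp.

The unemployment rate changed by +0.45 percentage points.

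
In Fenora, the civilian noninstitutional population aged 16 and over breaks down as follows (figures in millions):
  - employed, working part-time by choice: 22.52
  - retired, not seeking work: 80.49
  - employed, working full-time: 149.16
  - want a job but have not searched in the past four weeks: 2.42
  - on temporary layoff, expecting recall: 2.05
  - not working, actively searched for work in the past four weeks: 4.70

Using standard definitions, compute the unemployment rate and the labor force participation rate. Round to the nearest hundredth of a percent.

Unemployment rate ≈ 3.78%; labor force participation rate ≈ 68.28%.

Employed = 22.52 + 149.16 = 171.68 million.
Unemployed = 2.05 + 4.70 = 6.75 million (jobless and actively searching, or on temporary layoff).
Labor force = 171.68 + 6.75 = 178.43 million.
Not in labor force = 80.49 + 2.42 = 82.91 million (those not working and not actively searching are outside the labor force — including those who want a job but have given up searching).
Civilian working-age population = 178.43 + 82.91 = 261.34 million.
Unemployment rate = 6.75 / 178.43 = 3.78%.
Labor force participation rate = 178.43 / 261.34 = 68.28%.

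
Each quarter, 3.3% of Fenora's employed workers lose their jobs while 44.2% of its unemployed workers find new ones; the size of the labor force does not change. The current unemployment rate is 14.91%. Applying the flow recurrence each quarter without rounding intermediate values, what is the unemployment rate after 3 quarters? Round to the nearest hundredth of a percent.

With a fixed labor force, u_{t+1} = u_t + s·(1−u_t) − f·u_t = u_t·(1−s−f) + s.
Here 1−s−f = 0.525 and s = 0.033.
u_1 = 0.149100 × 0.525 + 0.033 = 0.111278.
u_2 = 0.111278 × 0.525 + 0.033 = 0.091421.
u_3 = 0.091421 × 0.525 + 0.033 = 0.080996.

Unemployment rate after three quarters ≈ 8.10%.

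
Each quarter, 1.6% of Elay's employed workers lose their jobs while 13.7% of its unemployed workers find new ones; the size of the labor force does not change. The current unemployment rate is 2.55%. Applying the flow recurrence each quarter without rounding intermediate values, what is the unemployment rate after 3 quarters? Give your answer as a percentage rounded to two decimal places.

With a fixed labor force, u_{t+1} = u_t + s·(1−u_t) − f·u_t = u_t·(1−s−f) + s.
Here 1−s−f = 0.847 and s = 0.016.
u_1 = 0.025500 × 0.847 + 0.016 = 0.037598.
u_2 = 0.037598 × 0.847 + 0.016 = 0.047846.
u_3 = 0.047846 × 0.847 + 0.016 = 0.056526.

Unemployment rate after three quarters ≈ 5.65%.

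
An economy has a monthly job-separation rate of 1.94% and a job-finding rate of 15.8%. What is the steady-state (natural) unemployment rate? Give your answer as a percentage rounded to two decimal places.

Steady-state unemployment rate ≈ 10.94%.

At steady state the flows balance: s·E = f·U, so U/(E+U) = s/(s+f).
u* = 1.94 / (1.94 + 15.8) = 1.94 / 17.74 = 10.94%.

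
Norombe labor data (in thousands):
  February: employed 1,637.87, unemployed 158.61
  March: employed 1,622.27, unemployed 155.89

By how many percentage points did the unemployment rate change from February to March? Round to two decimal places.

The unemployment rate changed by −0.06 percentage points.

February: labor force = 1,637.87 + 158.61 = 1,796.48; u = 158.61/1,796.48 = 8.83%.
March: labor force = 1,622.27 + 155.89 = 1,778.16; u = 155.89/1,778.16 = 8.77%.
Change = 8.77% − 8.83% = −0.06 pp.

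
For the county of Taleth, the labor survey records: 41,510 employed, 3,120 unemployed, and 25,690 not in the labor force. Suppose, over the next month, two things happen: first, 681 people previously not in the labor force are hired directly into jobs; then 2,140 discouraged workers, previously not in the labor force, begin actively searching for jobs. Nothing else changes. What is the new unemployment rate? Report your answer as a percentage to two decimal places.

New unemployment rate ≈ 11.09%.

Initially, labor force = 41,510 + 3,120 = 44,630, so u = 3,120/44,630 = 6.99%.
After the first change, employed and labor force both rise by 681; unemployed unchanged → E = 42,191, U = 3,120, labor force = 45,311.
After the second change, unemployed and labor force both rise by 2,140 → E = 42,191, U = 5,260, labor force = 47,451.
New unemployment rate = 5,260 / 47,451 = 11.09%.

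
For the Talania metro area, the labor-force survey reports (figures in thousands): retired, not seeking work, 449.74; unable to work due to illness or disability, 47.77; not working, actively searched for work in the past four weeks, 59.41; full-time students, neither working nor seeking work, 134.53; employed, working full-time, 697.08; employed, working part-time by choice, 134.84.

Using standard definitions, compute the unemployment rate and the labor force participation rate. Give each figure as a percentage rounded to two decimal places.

Unemployment rate ≈ 6.67%; labor force participation rate ≈ 58.51%.

Employed = 697.08 + 134.84 = 831.92 thousand.
Unemployed = 59.41 thousand.
Labor force = 831.92 + 59.41 = 891.33 thousand.
Not in labor force = 449.74 + 47.77 + 134.53 = 632.04 thousand (those not working and not actively searching are outside the labor force).
Civilian working-age population = 891.33 + 632.04 = 1,523.37 thousand.
Unemployment rate = 59.41 / 891.33 = 6.67%.
Labor force participation rate = 891.33 / 1,523.37 = 58.51%.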